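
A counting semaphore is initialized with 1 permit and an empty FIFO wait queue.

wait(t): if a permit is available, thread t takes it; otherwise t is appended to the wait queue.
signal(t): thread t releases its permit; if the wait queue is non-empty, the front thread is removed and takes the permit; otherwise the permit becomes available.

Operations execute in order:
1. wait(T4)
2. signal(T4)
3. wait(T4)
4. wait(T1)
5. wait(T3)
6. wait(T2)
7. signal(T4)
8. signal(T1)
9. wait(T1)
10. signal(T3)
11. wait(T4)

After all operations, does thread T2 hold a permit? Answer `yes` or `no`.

Answer: yes

Derivation:
Step 1: wait(T4) -> count=0 queue=[] holders={T4}
Step 2: signal(T4) -> count=1 queue=[] holders={none}
Step 3: wait(T4) -> count=0 queue=[] holders={T4}
Step 4: wait(T1) -> count=0 queue=[T1] holders={T4}
Step 5: wait(T3) -> count=0 queue=[T1,T3] holders={T4}
Step 6: wait(T2) -> count=0 queue=[T1,T3,T2] holders={T4}
Step 7: signal(T4) -> count=0 queue=[T3,T2] holders={T1}
Step 8: signal(T1) -> count=0 queue=[T2] holders={T3}
Step 9: wait(T1) -> count=0 queue=[T2,T1] holders={T3}
Step 10: signal(T3) -> count=0 queue=[T1] holders={T2}
Step 11: wait(T4) -> count=0 queue=[T1,T4] holders={T2}
Final holders: {T2} -> T2 in holders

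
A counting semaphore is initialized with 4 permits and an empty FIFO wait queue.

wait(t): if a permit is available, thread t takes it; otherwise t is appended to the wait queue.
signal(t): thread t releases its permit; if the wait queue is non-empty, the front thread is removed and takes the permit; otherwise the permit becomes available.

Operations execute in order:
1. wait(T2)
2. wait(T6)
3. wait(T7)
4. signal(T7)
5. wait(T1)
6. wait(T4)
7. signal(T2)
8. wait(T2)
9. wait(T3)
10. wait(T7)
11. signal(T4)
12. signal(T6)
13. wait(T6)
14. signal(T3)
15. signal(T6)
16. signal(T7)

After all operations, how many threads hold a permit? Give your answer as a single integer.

Answer: 2

Derivation:
Step 1: wait(T2) -> count=3 queue=[] holders={T2}
Step 2: wait(T6) -> count=2 queue=[] holders={T2,T6}
Step 3: wait(T7) -> count=1 queue=[] holders={T2,T6,T7}
Step 4: signal(T7) -> count=2 queue=[] holders={T2,T6}
Step 5: wait(T1) -> count=1 queue=[] holders={T1,T2,T6}
Step 6: wait(T4) -> count=0 queue=[] holders={T1,T2,T4,T6}
Step 7: signal(T2) -> count=1 queue=[] holders={T1,T4,T6}
Step 8: wait(T2) -> count=0 queue=[] holders={T1,T2,T4,T6}
Step 9: wait(T3) -> count=0 queue=[T3] holders={T1,T2,T4,T6}
Step 10: wait(T7) -> count=0 queue=[T3,T7] holders={T1,T2,T4,T6}
Step 11: signal(T4) -> count=0 queue=[T7] holders={T1,T2,T3,T6}
Step 12: signal(T6) -> count=0 queue=[] holders={T1,T2,T3,T7}
Step 13: wait(T6) -> count=0 queue=[T6] holders={T1,T2,T3,T7}
Step 14: signal(T3) -> count=0 queue=[] holders={T1,T2,T6,T7}
Step 15: signal(T6) -> count=1 queue=[] holders={T1,T2,T7}
Step 16: signal(T7) -> count=2 queue=[] holders={T1,T2}
Final holders: {T1,T2} -> 2 thread(s)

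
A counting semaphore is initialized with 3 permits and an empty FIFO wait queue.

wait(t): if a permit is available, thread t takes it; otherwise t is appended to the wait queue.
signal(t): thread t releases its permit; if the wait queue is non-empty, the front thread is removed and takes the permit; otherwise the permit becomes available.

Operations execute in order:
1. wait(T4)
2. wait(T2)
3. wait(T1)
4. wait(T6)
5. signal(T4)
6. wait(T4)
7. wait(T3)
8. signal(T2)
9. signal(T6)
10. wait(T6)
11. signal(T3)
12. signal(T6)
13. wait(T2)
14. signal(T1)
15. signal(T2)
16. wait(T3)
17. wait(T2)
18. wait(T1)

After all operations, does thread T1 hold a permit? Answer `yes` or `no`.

Answer: no

Derivation:
Step 1: wait(T4) -> count=2 queue=[] holders={T4}
Step 2: wait(T2) -> count=1 queue=[] holders={T2,T4}
Step 3: wait(T1) -> count=0 queue=[] holders={T1,T2,T4}
Step 4: wait(T6) -> count=0 queue=[T6] holders={T1,T2,T4}
Step 5: signal(T4) -> count=0 queue=[] holders={T1,T2,T6}
Step 6: wait(T4) -> count=0 queue=[T4] holders={T1,T2,T6}
Step 7: wait(T3) -> count=0 queue=[T4,T3] holders={T1,T2,T6}
Step 8: signal(T2) -> count=0 queue=[T3] holders={T1,T4,T6}
Step 9: signal(T6) -> count=0 queue=[] holders={T1,T3,T4}
Step 10: wait(T6) -> count=0 queue=[T6] holders={T1,T3,T4}
Step 11: signal(T3) -> count=0 queue=[] holders={T1,T4,T6}
Step 12: signal(T6) -> count=1 queue=[] holders={T1,T4}
Step 13: wait(T2) -> count=0 queue=[] holders={T1,T2,T4}
Step 14: signal(T1) -> count=1 queue=[] holders={T2,T4}
Step 15: signal(T2) -> count=2 queue=[] holders={T4}
Step 16: wait(T3) -> count=1 queue=[] holders={T3,T4}
Step 17: wait(T2) -> count=0 queue=[] holders={T2,T3,T4}
Step 18: wait(T1) -> count=0 queue=[T1] holders={T2,T3,T4}
Final holders: {T2,T3,T4} -> T1 not in holders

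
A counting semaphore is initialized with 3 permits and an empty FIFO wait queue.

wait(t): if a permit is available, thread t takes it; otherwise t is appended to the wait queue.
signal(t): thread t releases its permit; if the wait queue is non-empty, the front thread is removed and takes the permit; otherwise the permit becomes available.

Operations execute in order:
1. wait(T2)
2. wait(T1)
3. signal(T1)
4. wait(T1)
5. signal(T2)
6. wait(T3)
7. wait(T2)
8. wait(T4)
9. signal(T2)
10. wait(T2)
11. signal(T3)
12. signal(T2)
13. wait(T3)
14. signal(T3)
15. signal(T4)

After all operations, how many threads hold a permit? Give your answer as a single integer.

Answer: 1

Derivation:
Step 1: wait(T2) -> count=2 queue=[] holders={T2}
Step 2: wait(T1) -> count=1 queue=[] holders={T1,T2}
Step 3: signal(T1) -> count=2 queue=[] holders={T2}
Step 4: wait(T1) -> count=1 queue=[] holders={T1,T2}
Step 5: signal(T2) -> count=2 queue=[] holders={T1}
Step 6: wait(T3) -> count=1 queue=[] holders={T1,T3}
Step 7: wait(T2) -> count=0 queue=[] holders={T1,T2,T3}
Step 8: wait(T4) -> count=0 queue=[T4] holders={T1,T2,T3}
Step 9: signal(T2) -> count=0 queue=[] holders={T1,T3,T4}
Step 10: wait(T2) -> count=0 queue=[T2] holders={T1,T3,T4}
Step 11: signal(T3) -> count=0 queue=[] holders={T1,T2,T4}
Step 12: signal(T2) -> count=1 queue=[] holders={T1,T4}
Step 13: wait(T3) -> count=0 queue=[] holders={T1,T3,T4}
Step 14: signal(T3) -> count=1 queue=[] holders={T1,T4}
Step 15: signal(T4) -> count=2 queue=[] holders={T1}
Final holders: {T1} -> 1 thread(s)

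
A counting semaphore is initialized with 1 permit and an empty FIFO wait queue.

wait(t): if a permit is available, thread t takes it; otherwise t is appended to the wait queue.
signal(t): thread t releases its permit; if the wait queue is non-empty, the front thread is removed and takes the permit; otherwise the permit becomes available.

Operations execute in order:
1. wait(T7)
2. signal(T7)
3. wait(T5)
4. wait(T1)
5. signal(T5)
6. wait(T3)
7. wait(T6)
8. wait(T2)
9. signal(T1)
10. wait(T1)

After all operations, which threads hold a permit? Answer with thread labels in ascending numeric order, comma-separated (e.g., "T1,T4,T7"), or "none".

Step 1: wait(T7) -> count=0 queue=[] holders={T7}
Step 2: signal(T7) -> count=1 queue=[] holders={none}
Step 3: wait(T5) -> count=0 queue=[] holders={T5}
Step 4: wait(T1) -> count=0 queue=[T1] holders={T5}
Step 5: signal(T5) -> count=0 queue=[] holders={T1}
Step 6: wait(T3) -> count=0 queue=[T3] holders={T1}
Step 7: wait(T6) -> count=0 queue=[T3,T6] holders={T1}
Step 8: wait(T2) -> count=0 queue=[T3,T6,T2] holders={T1}
Step 9: signal(T1) -> count=0 queue=[T6,T2] holders={T3}
Step 10: wait(T1) -> count=0 queue=[T6,T2,T1] holders={T3}
Final holders: T3

Answer: T3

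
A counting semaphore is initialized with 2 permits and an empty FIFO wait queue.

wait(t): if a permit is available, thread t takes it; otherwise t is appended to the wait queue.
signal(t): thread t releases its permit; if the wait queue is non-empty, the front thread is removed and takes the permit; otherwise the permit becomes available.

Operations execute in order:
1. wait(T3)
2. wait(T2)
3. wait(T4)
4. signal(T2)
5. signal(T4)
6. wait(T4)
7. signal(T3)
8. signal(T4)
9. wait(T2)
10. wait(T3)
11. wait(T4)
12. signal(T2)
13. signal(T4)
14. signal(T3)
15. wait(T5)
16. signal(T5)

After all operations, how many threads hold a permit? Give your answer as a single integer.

Step 1: wait(T3) -> count=1 queue=[] holders={T3}
Step 2: wait(T2) -> count=0 queue=[] holders={T2,T3}
Step 3: wait(T4) -> count=0 queue=[T4] holders={T2,T3}
Step 4: signal(T2) -> count=0 queue=[] holders={T3,T4}
Step 5: signal(T4) -> count=1 queue=[] holders={T3}
Step 6: wait(T4) -> count=0 queue=[] holders={T3,T4}
Step 7: signal(T3) -> count=1 queue=[] holders={T4}
Step 8: signal(T4) -> count=2 queue=[] holders={none}
Step 9: wait(T2) -> count=1 queue=[] holders={T2}
Step 10: wait(T3) -> count=0 queue=[] holders={T2,T3}
Step 11: wait(T4) -> count=0 queue=[T4] holders={T2,T3}
Step 12: signal(T2) -> count=0 queue=[] holders={T3,T4}
Step 13: signal(T4) -> count=1 queue=[] holders={T3}
Step 14: signal(T3) -> count=2 queue=[] holders={none}
Step 15: wait(T5) -> count=1 queue=[] holders={T5}
Step 16: signal(T5) -> count=2 queue=[] holders={none}
Final holders: {none} -> 0 thread(s)

Answer: 0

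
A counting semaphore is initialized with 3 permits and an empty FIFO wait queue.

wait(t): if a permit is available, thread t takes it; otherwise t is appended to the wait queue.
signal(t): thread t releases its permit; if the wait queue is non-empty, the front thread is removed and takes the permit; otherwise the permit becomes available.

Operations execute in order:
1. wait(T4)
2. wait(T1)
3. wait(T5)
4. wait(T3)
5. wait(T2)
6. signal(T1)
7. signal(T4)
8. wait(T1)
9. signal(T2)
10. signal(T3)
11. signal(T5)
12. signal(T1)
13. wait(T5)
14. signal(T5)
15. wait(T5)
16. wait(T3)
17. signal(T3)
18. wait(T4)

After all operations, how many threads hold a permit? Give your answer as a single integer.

Step 1: wait(T4) -> count=2 queue=[] holders={T4}
Step 2: wait(T1) -> count=1 queue=[] holders={T1,T4}
Step 3: wait(T5) -> count=0 queue=[] holders={T1,T4,T5}
Step 4: wait(T3) -> count=0 queue=[T3] holders={T1,T4,T5}
Step 5: wait(T2) -> count=0 queue=[T3,T2] holders={T1,T4,T5}
Step 6: signal(T1) -> count=0 queue=[T2] holders={T3,T4,T5}
Step 7: signal(T4) -> count=0 queue=[] holders={T2,T3,T5}
Step 8: wait(T1) -> count=0 queue=[T1] holders={T2,T3,T5}
Step 9: signal(T2) -> count=0 queue=[] holders={T1,T3,T5}
Step 10: signal(T3) -> count=1 queue=[] holders={T1,T5}
Step 11: signal(T5) -> count=2 queue=[] holders={T1}
Step 12: signal(T1) -> count=3 queue=[] holders={none}
Step 13: wait(T5) -> count=2 queue=[] holders={T5}
Step 14: signal(T5) -> count=3 queue=[] holders={none}
Step 15: wait(T5) -> count=2 queue=[] holders={T5}
Step 16: wait(T3) -> count=1 queue=[] holders={T3,T5}
Step 17: signal(T3) -> count=2 queue=[] holders={T5}
Step 18: wait(T4) -> count=1 queue=[] holders={T4,T5}
Final holders: {T4,T5} -> 2 thread(s)

Answer: 2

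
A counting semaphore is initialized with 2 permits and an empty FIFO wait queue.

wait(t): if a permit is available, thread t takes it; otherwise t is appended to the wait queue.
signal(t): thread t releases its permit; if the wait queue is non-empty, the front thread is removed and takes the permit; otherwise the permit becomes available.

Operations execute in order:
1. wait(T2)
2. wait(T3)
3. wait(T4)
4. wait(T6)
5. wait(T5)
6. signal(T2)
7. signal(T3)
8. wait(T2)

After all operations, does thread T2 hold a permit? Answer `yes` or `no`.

Answer: no

Derivation:
Step 1: wait(T2) -> count=1 queue=[] holders={T2}
Step 2: wait(T3) -> count=0 queue=[] holders={T2,T3}
Step 3: wait(T4) -> count=0 queue=[T4] holders={T2,T3}
Step 4: wait(T6) -> count=0 queue=[T4,T6] holders={T2,T3}
Step 5: wait(T5) -> count=0 queue=[T4,T6,T5] holders={T2,T3}
Step 6: signal(T2) -> count=0 queue=[T6,T5] holders={T3,T4}
Step 7: signal(T3) -> count=0 queue=[T5] holders={T4,T6}
Step 8: wait(T2) -> count=0 queue=[T5,T2] holders={T4,T6}
Final holders: {T4,T6} -> T2 not in holders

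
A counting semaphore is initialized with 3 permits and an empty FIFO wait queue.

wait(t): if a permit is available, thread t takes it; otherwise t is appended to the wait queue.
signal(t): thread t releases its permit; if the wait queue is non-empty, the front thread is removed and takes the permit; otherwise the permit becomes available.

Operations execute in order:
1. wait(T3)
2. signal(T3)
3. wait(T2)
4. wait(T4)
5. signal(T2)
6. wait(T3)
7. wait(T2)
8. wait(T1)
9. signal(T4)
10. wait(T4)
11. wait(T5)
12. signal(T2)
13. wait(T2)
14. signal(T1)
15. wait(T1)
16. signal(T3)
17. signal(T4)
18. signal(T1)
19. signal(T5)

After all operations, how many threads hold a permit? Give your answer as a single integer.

Answer: 1

Derivation:
Step 1: wait(T3) -> count=2 queue=[] holders={T3}
Step 2: signal(T3) -> count=3 queue=[] holders={none}
Step 3: wait(T2) -> count=2 queue=[] holders={T2}
Step 4: wait(T4) -> count=1 queue=[] holders={T2,T4}
Step 5: signal(T2) -> count=2 queue=[] holders={T4}
Step 6: wait(T3) -> count=1 queue=[] holders={T3,T4}
Step 7: wait(T2) -> count=0 queue=[] holders={T2,T3,T4}
Step 8: wait(T1) -> count=0 queue=[T1] holders={T2,T3,T4}
Step 9: signal(T4) -> count=0 queue=[] holders={T1,T2,T3}
Step 10: wait(T4) -> count=0 queue=[T4] holders={T1,T2,T3}
Step 11: wait(T5) -> count=0 queue=[T4,T5] holders={T1,T2,T3}
Step 12: signal(T2) -> count=0 queue=[T5] holders={T1,T3,T4}
Step 13: wait(T2) -> count=0 queue=[T5,T2] holders={T1,T3,T4}
Step 14: signal(T1) -> count=0 queue=[T2] holders={T3,T4,T5}
Step 15: wait(T1) -> count=0 queue=[T2,T1] holders={T3,T4,T5}
Step 16: signal(T3) -> count=0 queue=[T1] holders={T2,T4,T5}
Step 17: signal(T4) -> count=0 queue=[] holders={T1,T2,T5}
Step 18: signal(T1) -> count=1 queue=[] holders={T2,T5}
Step 19: signal(T5) -> count=2 queue=[] holders={T2}
Final holders: {T2} -> 1 thread(s)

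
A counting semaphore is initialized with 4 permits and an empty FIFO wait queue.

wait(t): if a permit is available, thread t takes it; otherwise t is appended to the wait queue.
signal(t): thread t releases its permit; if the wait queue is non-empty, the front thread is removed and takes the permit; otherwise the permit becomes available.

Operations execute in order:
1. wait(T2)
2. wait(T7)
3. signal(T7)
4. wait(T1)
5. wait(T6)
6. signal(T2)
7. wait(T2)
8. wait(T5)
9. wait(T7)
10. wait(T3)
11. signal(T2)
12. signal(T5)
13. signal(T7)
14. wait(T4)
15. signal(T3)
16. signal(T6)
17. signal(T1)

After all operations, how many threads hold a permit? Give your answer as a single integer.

Step 1: wait(T2) -> count=3 queue=[] holders={T2}
Step 2: wait(T7) -> count=2 queue=[] holders={T2,T7}
Step 3: signal(T7) -> count=3 queue=[] holders={T2}
Step 4: wait(T1) -> count=2 queue=[] holders={T1,T2}
Step 5: wait(T6) -> count=1 queue=[] holders={T1,T2,T6}
Step 6: signal(T2) -> count=2 queue=[] holders={T1,T6}
Step 7: wait(T2) -> count=1 queue=[] holders={T1,T2,T6}
Step 8: wait(T5) -> count=0 queue=[] holders={T1,T2,T5,T6}
Step 9: wait(T7) -> count=0 queue=[T7] holders={T1,T2,T5,T6}
Step 10: wait(T3) -> count=0 queue=[T7,T3] holders={T1,T2,T5,T6}
Step 11: signal(T2) -> count=0 queue=[T3] holders={T1,T5,T6,T7}
Step 12: signal(T5) -> count=0 queue=[] holders={T1,T3,T6,T7}
Step 13: signal(T7) -> count=1 queue=[] holders={T1,T3,T6}
Step 14: wait(T4) -> count=0 queue=[] holders={T1,T3,T4,T6}
Step 15: signal(T3) -> count=1 queue=[] holders={T1,T4,T6}
Step 16: signal(T6) -> count=2 queue=[] holders={T1,T4}
Step 17: signal(T1) -> count=3 queue=[] holders={T4}
Final holders: {T4} -> 1 thread(s)

Answer: 1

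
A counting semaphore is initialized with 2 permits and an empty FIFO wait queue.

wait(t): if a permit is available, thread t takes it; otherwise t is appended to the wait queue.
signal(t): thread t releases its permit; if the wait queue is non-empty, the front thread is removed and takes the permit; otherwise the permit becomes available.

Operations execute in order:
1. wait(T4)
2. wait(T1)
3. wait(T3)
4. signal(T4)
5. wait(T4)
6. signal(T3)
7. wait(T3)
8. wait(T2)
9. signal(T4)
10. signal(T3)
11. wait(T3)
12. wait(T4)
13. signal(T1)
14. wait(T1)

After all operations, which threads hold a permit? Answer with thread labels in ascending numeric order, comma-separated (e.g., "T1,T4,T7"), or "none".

Answer: T2,T3

Derivation:
Step 1: wait(T4) -> count=1 queue=[] holders={T4}
Step 2: wait(T1) -> count=0 queue=[] holders={T1,T4}
Step 3: wait(T3) -> count=0 queue=[T3] holders={T1,T4}
Step 4: signal(T4) -> count=0 queue=[] holders={T1,T3}
Step 5: wait(T4) -> count=0 queue=[T4] holders={T1,T3}
Step 6: signal(T3) -> count=0 queue=[] holders={T1,T4}
Step 7: wait(T3) -> count=0 queue=[T3] holders={T1,T4}
Step 8: wait(T2) -> count=0 queue=[T3,T2] holders={T1,T4}
Step 9: signal(T4) -> count=0 queue=[T2] holders={T1,T3}
Step 10: signal(T3) -> count=0 queue=[] holders={T1,T2}
Step 11: wait(T3) -> count=0 queue=[T3] holders={T1,T2}
Step 12: wait(T4) -> count=0 queue=[T3,T4] holders={T1,T2}
Step 13: signal(T1) -> count=0 queue=[T4] holders={T2,T3}
Step 14: wait(T1) -> count=0 queue=[T4,T1] holders={T2,T3}
Final holders: T2,T3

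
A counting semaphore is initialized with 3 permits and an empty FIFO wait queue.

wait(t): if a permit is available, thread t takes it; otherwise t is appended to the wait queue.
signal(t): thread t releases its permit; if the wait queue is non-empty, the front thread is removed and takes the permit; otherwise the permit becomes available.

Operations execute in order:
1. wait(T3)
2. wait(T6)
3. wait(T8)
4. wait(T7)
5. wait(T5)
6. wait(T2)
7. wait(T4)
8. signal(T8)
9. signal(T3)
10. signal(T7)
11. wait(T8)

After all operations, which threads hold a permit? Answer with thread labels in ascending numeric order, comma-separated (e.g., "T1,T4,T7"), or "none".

Answer: T2,T5,T6

Derivation:
Step 1: wait(T3) -> count=2 queue=[] holders={T3}
Step 2: wait(T6) -> count=1 queue=[] holders={T3,T6}
Step 3: wait(T8) -> count=0 queue=[] holders={T3,T6,T8}
Step 4: wait(T7) -> count=0 queue=[T7] holders={T3,T6,T8}
Step 5: wait(T5) -> count=0 queue=[T7,T5] holders={T3,T6,T8}
Step 6: wait(T2) -> count=0 queue=[T7,T5,T2] holders={T3,T6,T8}
Step 7: wait(T4) -> count=0 queue=[T7,T5,T2,T4] holders={T3,T6,T8}
Step 8: signal(T8) -> count=0 queue=[T5,T2,T4] holders={T3,T6,T7}
Step 9: signal(T3) -> count=0 queue=[T2,T4] holders={T5,T6,T7}
Step 10: signal(T7) -> count=0 queue=[T4] holders={T2,T5,T6}
Step 11: wait(T8) -> count=0 queue=[T4,T8] holders={T2,T5,T6}
Final holders: T2,T5,T6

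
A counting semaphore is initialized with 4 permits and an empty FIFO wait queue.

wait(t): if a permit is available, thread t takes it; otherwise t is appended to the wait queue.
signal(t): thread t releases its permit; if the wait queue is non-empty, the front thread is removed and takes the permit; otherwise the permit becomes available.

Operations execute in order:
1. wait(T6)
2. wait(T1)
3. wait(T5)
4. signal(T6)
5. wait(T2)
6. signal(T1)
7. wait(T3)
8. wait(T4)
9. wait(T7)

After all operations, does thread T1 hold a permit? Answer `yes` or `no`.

Answer: no

Derivation:
Step 1: wait(T6) -> count=3 queue=[] holders={T6}
Step 2: wait(T1) -> count=2 queue=[] holders={T1,T6}
Step 3: wait(T5) -> count=1 queue=[] holders={T1,T5,T6}
Step 4: signal(T6) -> count=2 queue=[] holders={T1,T5}
Step 5: wait(T2) -> count=1 queue=[] holders={T1,T2,T5}
Step 6: signal(T1) -> count=2 queue=[] holders={T2,T5}
Step 7: wait(T3) -> count=1 queue=[] holders={T2,T3,T5}
Step 8: wait(T4) -> count=0 queue=[] holders={T2,T3,T4,T5}
Step 9: wait(T7) -> count=0 queue=[T7] holders={T2,T3,T4,T5}
Final holders: {T2,T3,T4,T5} -> T1 not in holders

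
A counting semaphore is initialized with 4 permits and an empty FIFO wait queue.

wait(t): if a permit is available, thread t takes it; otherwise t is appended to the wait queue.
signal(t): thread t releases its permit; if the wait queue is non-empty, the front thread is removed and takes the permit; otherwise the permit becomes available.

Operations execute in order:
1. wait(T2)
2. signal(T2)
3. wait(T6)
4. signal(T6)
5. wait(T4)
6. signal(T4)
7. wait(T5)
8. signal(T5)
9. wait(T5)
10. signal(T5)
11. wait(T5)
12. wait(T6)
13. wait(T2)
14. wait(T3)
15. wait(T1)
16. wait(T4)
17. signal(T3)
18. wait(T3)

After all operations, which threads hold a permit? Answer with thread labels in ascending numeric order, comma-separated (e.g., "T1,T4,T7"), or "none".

Step 1: wait(T2) -> count=3 queue=[] holders={T2}
Step 2: signal(T2) -> count=4 queue=[] holders={none}
Step 3: wait(T6) -> count=3 queue=[] holders={T6}
Step 4: signal(T6) -> count=4 queue=[] holders={none}
Step 5: wait(T4) -> count=3 queue=[] holders={T4}
Step 6: signal(T4) -> count=4 queue=[] holders={none}
Step 7: wait(T5) -> count=3 queue=[] holders={T5}
Step 8: signal(T5) -> count=4 queue=[] holders={none}
Step 9: wait(T5) -> count=3 queue=[] holders={T5}
Step 10: signal(T5) -> count=4 queue=[] holders={none}
Step 11: wait(T5) -> count=3 queue=[] holders={T5}
Step 12: wait(T6) -> count=2 queue=[] holders={T5,T6}
Step 13: wait(T2) -> count=1 queue=[] holders={T2,T5,T6}
Step 14: wait(T3) -> count=0 queue=[] holders={T2,T3,T5,T6}
Step 15: wait(T1) -> count=0 queue=[T1] holders={T2,T3,T5,T6}
Step 16: wait(T4) -> count=0 queue=[T1,T4] holders={T2,T3,T5,T6}
Step 17: signal(T3) -> count=0 queue=[T4] holders={T1,T2,T5,T6}
Step 18: wait(T3) -> count=0 queue=[T4,T3] holders={T1,T2,T5,T6}
Final holders: T1,T2,T5,T6

Answer: T1,T2,T5,T6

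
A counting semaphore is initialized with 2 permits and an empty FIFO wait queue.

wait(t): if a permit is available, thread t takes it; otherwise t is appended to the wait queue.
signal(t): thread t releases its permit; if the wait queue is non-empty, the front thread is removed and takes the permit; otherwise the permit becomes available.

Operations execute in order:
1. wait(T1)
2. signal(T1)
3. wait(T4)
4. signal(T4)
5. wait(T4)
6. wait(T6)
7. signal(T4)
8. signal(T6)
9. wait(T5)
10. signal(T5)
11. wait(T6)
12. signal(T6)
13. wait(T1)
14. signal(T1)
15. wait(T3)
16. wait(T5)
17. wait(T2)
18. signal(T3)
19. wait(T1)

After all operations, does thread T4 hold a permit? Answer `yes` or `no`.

Answer: no

Derivation:
Step 1: wait(T1) -> count=1 queue=[] holders={T1}
Step 2: signal(T1) -> count=2 queue=[] holders={none}
Step 3: wait(T4) -> count=1 queue=[] holders={T4}
Step 4: signal(T4) -> count=2 queue=[] holders={none}
Step 5: wait(T4) -> count=1 queue=[] holders={T4}
Step 6: wait(T6) -> count=0 queue=[] holders={T4,T6}
Step 7: signal(T4) -> count=1 queue=[] holders={T6}
Step 8: signal(T6) -> count=2 queue=[] holders={none}
Step 9: wait(T5) -> count=1 queue=[] holders={T5}
Step 10: signal(T5) -> count=2 queue=[] holders={none}
Step 11: wait(T6) -> count=1 queue=[] holders={T6}
Step 12: signal(T6) -> count=2 queue=[] holders={none}
Step 13: wait(T1) -> count=1 queue=[] holders={T1}
Step 14: signal(T1) -> count=2 queue=[] holders={none}
Step 15: wait(T3) -> count=1 queue=[] holders={T3}
Step 16: wait(T5) -> count=0 queue=[] holders={T3,T5}
Step 17: wait(T2) -> count=0 queue=[T2] holders={T3,T5}
Step 18: signal(T3) -> count=0 queue=[] holders={T2,T5}
Step 19: wait(T1) -> count=0 queue=[T1] holders={T2,T5}
Final holders: {T2,T5} -> T4 not in holders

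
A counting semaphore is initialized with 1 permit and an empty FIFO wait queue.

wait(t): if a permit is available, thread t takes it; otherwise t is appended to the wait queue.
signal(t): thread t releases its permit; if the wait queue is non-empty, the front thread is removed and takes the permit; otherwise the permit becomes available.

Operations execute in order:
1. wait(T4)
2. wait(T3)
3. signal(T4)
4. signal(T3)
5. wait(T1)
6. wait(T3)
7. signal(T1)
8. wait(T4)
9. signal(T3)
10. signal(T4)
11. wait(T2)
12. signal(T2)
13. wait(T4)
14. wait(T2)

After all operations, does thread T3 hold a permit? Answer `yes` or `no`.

Answer: no

Derivation:
Step 1: wait(T4) -> count=0 queue=[] holders={T4}
Step 2: wait(T3) -> count=0 queue=[T3] holders={T4}
Step 3: signal(T4) -> count=0 queue=[] holders={T3}
Step 4: signal(T3) -> count=1 queue=[] holders={none}
Step 5: wait(T1) -> count=0 queue=[] holders={T1}
Step 6: wait(T3) -> count=0 queue=[T3] holders={T1}
Step 7: signal(T1) -> count=0 queue=[] holders={T3}
Step 8: wait(T4) -> count=0 queue=[T4] holders={T3}
Step 9: signal(T3) -> count=0 queue=[] holders={T4}
Step 10: signal(T4) -> count=1 queue=[] holders={none}
Step 11: wait(T2) -> count=0 queue=[] holders={T2}
Step 12: signal(T2) -> count=1 queue=[] holders={none}
Step 13: wait(T4) -> count=0 queue=[] holders={T4}
Step 14: wait(T2) -> count=0 queue=[T2] holders={T4}
Final holders: {T4} -> T3 not in holders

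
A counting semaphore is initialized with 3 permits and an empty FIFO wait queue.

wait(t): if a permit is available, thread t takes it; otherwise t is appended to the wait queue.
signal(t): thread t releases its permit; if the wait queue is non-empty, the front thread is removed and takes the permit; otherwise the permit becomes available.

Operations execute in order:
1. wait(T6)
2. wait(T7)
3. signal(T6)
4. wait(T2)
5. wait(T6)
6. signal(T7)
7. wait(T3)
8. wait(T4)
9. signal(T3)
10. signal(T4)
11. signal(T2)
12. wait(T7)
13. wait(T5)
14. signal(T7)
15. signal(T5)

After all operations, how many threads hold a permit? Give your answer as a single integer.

Answer: 1

Derivation:
Step 1: wait(T6) -> count=2 queue=[] holders={T6}
Step 2: wait(T7) -> count=1 queue=[] holders={T6,T7}
Step 3: signal(T6) -> count=2 queue=[] holders={T7}
Step 4: wait(T2) -> count=1 queue=[] holders={T2,T7}
Step 5: wait(T6) -> count=0 queue=[] holders={T2,T6,T7}
Step 6: signal(T7) -> count=1 queue=[] holders={T2,T6}
Step 7: wait(T3) -> count=0 queue=[] holders={T2,T3,T6}
Step 8: wait(T4) -> count=0 queue=[T4] holders={T2,T3,T6}
Step 9: signal(T3) -> count=0 queue=[] holders={T2,T4,T6}
Step 10: signal(T4) -> count=1 queue=[] holders={T2,T6}
Step 11: signal(T2) -> count=2 queue=[] holders={T6}
Step 12: wait(T7) -> count=1 queue=[] holders={T6,T7}
Step 13: wait(T5) -> count=0 queue=[] holders={T5,T6,T7}
Step 14: signal(T7) -> count=1 queue=[] holders={T5,T6}
Step 15: signal(T5) -> count=2 queue=[] holders={T6}
Final holders: {T6} -> 1 thread(s)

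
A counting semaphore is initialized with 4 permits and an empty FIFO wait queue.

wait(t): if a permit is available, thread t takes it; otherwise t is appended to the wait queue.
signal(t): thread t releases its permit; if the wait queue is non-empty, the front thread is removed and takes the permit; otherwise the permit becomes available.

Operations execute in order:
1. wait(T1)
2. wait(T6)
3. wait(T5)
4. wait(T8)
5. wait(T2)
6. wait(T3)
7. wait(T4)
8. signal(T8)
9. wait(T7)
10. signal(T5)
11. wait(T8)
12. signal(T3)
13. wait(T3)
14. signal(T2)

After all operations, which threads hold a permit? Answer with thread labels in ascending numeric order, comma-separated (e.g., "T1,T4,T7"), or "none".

Answer: T1,T4,T6,T7

Derivation:
Step 1: wait(T1) -> count=3 queue=[] holders={T1}
Step 2: wait(T6) -> count=2 queue=[] holders={T1,T6}
Step 3: wait(T5) -> count=1 queue=[] holders={T1,T5,T6}
Step 4: wait(T8) -> count=0 queue=[] holders={T1,T5,T6,T8}
Step 5: wait(T2) -> count=0 queue=[T2] holders={T1,T5,T6,T8}
Step 6: wait(T3) -> count=0 queue=[T2,T3] holders={T1,T5,T6,T8}
Step 7: wait(T4) -> count=0 queue=[T2,T3,T4] holders={T1,T5,T6,T8}
Step 8: signal(T8) -> count=0 queue=[T3,T4] holders={T1,T2,T5,T6}
Step 9: wait(T7) -> count=0 queue=[T3,T4,T7] holders={T1,T2,T5,T6}
Step 10: signal(T5) -> count=0 queue=[T4,T7] holders={T1,T2,T3,T6}
Step 11: wait(T8) -> count=0 queue=[T4,T7,T8] holders={T1,T2,T3,T6}
Step 12: signal(T3) -> count=0 queue=[T7,T8] holders={T1,T2,T4,T6}
Step 13: wait(T3) -> count=0 queue=[T7,T8,T3] holders={T1,T2,T4,T6}
Step 14: signal(T2) -> count=0 queue=[T8,T3] holders={T1,T4,T6,T7}
Final holders: T1,T4,T6,T7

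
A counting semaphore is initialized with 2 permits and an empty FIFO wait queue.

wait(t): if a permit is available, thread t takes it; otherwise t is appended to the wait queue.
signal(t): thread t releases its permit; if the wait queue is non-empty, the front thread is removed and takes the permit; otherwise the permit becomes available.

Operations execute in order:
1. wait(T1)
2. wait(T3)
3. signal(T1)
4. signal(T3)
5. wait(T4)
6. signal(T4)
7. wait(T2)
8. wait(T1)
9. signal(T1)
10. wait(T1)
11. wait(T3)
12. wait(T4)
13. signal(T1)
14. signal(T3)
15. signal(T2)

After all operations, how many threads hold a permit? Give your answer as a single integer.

Answer: 1

Derivation:
Step 1: wait(T1) -> count=1 queue=[] holders={T1}
Step 2: wait(T3) -> count=0 queue=[] holders={T1,T3}
Step 3: signal(T1) -> count=1 queue=[] holders={T3}
Step 4: signal(T3) -> count=2 queue=[] holders={none}
Step 5: wait(T4) -> count=1 queue=[] holders={T4}
Step 6: signal(T4) -> count=2 queue=[] holders={none}
Step 7: wait(T2) -> count=1 queue=[] holders={T2}
Step 8: wait(T1) -> count=0 queue=[] holders={T1,T2}
Step 9: signal(T1) -> count=1 queue=[] holders={T2}
Step 10: wait(T1) -> count=0 queue=[] holders={T1,T2}
Step 11: wait(T3) -> count=0 queue=[T3] holders={T1,T2}
Step 12: wait(T4) -> count=0 queue=[T3,T4] holders={T1,T2}
Step 13: signal(T1) -> count=0 queue=[T4] holders={T2,T3}
Step 14: signal(T3) -> count=0 queue=[] holders={T2,T4}
Step 15: signal(T2) -> count=1 queue=[] holders={T4}
Final holders: {T4} -> 1 thread(s)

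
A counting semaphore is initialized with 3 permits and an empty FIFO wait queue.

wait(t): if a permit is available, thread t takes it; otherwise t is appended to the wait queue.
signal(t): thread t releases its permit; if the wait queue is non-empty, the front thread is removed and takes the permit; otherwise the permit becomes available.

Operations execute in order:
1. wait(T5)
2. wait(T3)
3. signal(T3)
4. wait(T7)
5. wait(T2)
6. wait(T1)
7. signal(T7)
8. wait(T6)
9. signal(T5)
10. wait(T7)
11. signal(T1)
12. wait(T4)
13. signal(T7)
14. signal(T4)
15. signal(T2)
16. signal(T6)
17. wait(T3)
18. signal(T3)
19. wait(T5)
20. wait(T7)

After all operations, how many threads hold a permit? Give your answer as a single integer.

Step 1: wait(T5) -> count=2 queue=[] holders={T5}
Step 2: wait(T3) -> count=1 queue=[] holders={T3,T5}
Step 3: signal(T3) -> count=2 queue=[] holders={T5}
Step 4: wait(T7) -> count=1 queue=[] holders={T5,T7}
Step 5: wait(T2) -> count=0 queue=[] holders={T2,T5,T7}
Step 6: wait(T1) -> count=0 queue=[T1] holders={T2,T5,T7}
Step 7: signal(T7) -> count=0 queue=[] holders={T1,T2,T5}
Step 8: wait(T6) -> count=0 queue=[T6] holders={T1,T2,T5}
Step 9: signal(T5) -> count=0 queue=[] holders={T1,T2,T6}
Step 10: wait(T7) -> count=0 queue=[T7] holders={T1,T2,T6}
Step 11: signal(T1) -> count=0 queue=[] holders={T2,T6,T7}
Step 12: wait(T4) -> count=0 queue=[T4] holders={T2,T6,T7}
Step 13: signal(T7) -> count=0 queue=[] holders={T2,T4,T6}
Step 14: signal(T4) -> count=1 queue=[] holders={T2,T6}
Step 15: signal(T2) -> count=2 queue=[] holders={T6}
Step 16: signal(T6) -> count=3 queue=[] holders={none}
Step 17: wait(T3) -> count=2 queue=[] holders={T3}
Step 18: signal(T3) -> count=3 queue=[] holders={none}
Step 19: wait(T5) -> count=2 queue=[] holders={T5}
Step 20: wait(T7) -> count=1 queue=[] holders={T5,T7}
Final holders: {T5,T7} -> 2 thread(s)

Answer: 2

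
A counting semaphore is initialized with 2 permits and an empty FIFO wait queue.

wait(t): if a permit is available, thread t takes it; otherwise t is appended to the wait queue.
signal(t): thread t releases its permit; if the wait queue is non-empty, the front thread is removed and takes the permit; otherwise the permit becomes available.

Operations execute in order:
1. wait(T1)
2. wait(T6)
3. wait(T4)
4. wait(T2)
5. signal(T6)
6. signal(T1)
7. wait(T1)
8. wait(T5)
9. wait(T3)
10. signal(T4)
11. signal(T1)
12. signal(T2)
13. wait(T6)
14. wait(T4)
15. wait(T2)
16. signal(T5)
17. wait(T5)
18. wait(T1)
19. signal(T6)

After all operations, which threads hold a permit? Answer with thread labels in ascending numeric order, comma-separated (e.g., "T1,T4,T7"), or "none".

Answer: T3,T4

Derivation:
Step 1: wait(T1) -> count=1 queue=[] holders={T1}
Step 2: wait(T6) -> count=0 queue=[] holders={T1,T6}
Step 3: wait(T4) -> count=0 queue=[T4] holders={T1,T6}
Step 4: wait(T2) -> count=0 queue=[T4,T2] holders={T1,T6}
Step 5: signal(T6) -> count=0 queue=[T2] holders={T1,T4}
Step 6: signal(T1) -> count=0 queue=[] holders={T2,T4}
Step 7: wait(T1) -> count=0 queue=[T1] holders={T2,T4}
Step 8: wait(T5) -> count=0 queue=[T1,T5] holders={T2,T4}
Step 9: wait(T3) -> count=0 queue=[T1,T5,T3] holders={T2,T4}
Step 10: signal(T4) -> count=0 queue=[T5,T3] holders={T1,T2}
Step 11: signal(T1) -> count=0 queue=[T3] holders={T2,T5}
Step 12: signal(T2) -> count=0 queue=[] holders={T3,T5}
Step 13: wait(T6) -> count=0 queue=[T6] holders={T3,T5}
Step 14: wait(T4) -> count=0 queue=[T6,T4] holders={T3,T5}
Step 15: wait(T2) -> count=0 queue=[T6,T4,T2] holders={T3,T5}
Step 16: signal(T5) -> count=0 queue=[T4,T2] holders={T3,T6}
Step 17: wait(T5) -> count=0 queue=[T4,T2,T5] holders={T3,T6}
Step 18: wait(T1) -> count=0 queue=[T4,T2,T5,T1] holders={T3,T6}
Step 19: signal(T6) -> count=0 queue=[T2,T5,T1] holders={T3,T4}
Final holders: T3,T4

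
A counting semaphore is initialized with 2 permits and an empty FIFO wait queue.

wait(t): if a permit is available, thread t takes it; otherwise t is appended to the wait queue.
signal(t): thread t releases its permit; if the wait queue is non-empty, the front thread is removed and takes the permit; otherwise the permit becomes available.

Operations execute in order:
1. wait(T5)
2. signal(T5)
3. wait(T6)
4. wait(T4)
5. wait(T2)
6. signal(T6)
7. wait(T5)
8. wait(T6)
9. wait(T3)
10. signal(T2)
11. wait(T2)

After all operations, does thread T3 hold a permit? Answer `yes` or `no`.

Answer: no

Derivation:
Step 1: wait(T5) -> count=1 queue=[] holders={T5}
Step 2: signal(T5) -> count=2 queue=[] holders={none}
Step 3: wait(T6) -> count=1 queue=[] holders={T6}
Step 4: wait(T4) -> count=0 queue=[] holders={T4,T6}
Step 5: wait(T2) -> count=0 queue=[T2] holders={T4,T6}
Step 6: signal(T6) -> count=0 queue=[] holders={T2,T4}
Step 7: wait(T5) -> count=0 queue=[T5] holders={T2,T4}
Step 8: wait(T6) -> count=0 queue=[T5,T6] holders={T2,T4}
Step 9: wait(T3) -> count=0 queue=[T5,T6,T3] holders={T2,T4}
Step 10: signal(T2) -> count=0 queue=[T6,T3] holders={T4,T5}
Step 11: wait(T2) -> count=0 queue=[T6,T3,T2] holders={T4,T5}
Final holders: {T4,T5} -> T3 not in holders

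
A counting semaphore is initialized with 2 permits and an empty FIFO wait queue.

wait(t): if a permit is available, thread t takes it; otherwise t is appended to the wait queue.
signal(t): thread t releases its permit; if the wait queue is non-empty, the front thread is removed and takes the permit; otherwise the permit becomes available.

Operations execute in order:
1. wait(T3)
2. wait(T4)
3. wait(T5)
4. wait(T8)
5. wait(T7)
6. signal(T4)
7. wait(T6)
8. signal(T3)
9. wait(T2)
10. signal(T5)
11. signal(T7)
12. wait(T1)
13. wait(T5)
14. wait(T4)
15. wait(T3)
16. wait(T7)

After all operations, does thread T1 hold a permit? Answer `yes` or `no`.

Step 1: wait(T3) -> count=1 queue=[] holders={T3}
Step 2: wait(T4) -> count=0 queue=[] holders={T3,T4}
Step 3: wait(T5) -> count=0 queue=[T5] holders={T3,T4}
Step 4: wait(T8) -> count=0 queue=[T5,T8] holders={T3,T4}
Step 5: wait(T7) -> count=0 queue=[T5,T8,T7] holders={T3,T4}
Step 6: signal(T4) -> count=0 queue=[T8,T7] holders={T3,T5}
Step 7: wait(T6) -> count=0 queue=[T8,T7,T6] holders={T3,T5}
Step 8: signal(T3) -> count=0 queue=[T7,T6] holders={T5,T8}
Step 9: wait(T2) -> count=0 queue=[T7,T6,T2] holders={T5,T8}
Step 10: signal(T5) -> count=0 queue=[T6,T2] holders={T7,T8}
Step 11: signal(T7) -> count=0 queue=[T2] holders={T6,T8}
Step 12: wait(T1) -> count=0 queue=[T2,T1] holders={T6,T8}
Step 13: wait(T5) -> count=0 queue=[T2,T1,T5] holders={T6,T8}
Step 14: wait(T4) -> count=0 queue=[T2,T1,T5,T4] holders={T6,T8}
Step 15: wait(T3) -> count=0 queue=[T2,T1,T5,T4,T3] holders={T6,T8}
Step 16: wait(T7) -> count=0 queue=[T2,T1,T5,T4,T3,T7] holders={T6,T8}
Final holders: {T6,T8} -> T1 not in holders

Answer: no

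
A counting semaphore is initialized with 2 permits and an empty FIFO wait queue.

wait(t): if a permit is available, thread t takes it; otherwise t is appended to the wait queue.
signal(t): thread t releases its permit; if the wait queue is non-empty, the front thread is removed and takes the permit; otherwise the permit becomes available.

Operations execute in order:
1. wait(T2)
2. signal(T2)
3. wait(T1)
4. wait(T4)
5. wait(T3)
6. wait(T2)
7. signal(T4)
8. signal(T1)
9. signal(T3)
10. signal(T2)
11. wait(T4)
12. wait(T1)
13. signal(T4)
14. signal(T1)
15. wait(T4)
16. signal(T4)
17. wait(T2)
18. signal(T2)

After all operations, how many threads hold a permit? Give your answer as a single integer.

Answer: 0

Derivation:
Step 1: wait(T2) -> count=1 queue=[] holders={T2}
Step 2: signal(T2) -> count=2 queue=[] holders={none}
Step 3: wait(T1) -> count=1 queue=[] holders={T1}
Step 4: wait(T4) -> count=0 queue=[] holders={T1,T4}
Step 5: wait(T3) -> count=0 queue=[T3] holders={T1,T4}
Step 6: wait(T2) -> count=0 queue=[T3,T2] holders={T1,T4}
Step 7: signal(T4) -> count=0 queue=[T2] holders={T1,T3}
Step 8: signal(T1) -> count=0 queue=[] holders={T2,T3}
Step 9: signal(T3) -> count=1 queue=[] holders={T2}
Step 10: signal(T2) -> count=2 queue=[] holders={none}
Step 11: wait(T4) -> count=1 queue=[] holders={T4}
Step 12: wait(T1) -> count=0 queue=[] holders={T1,T4}
Step 13: signal(T4) -> count=1 queue=[] holders={T1}
Step 14: signal(T1) -> count=2 queue=[] holders={none}
Step 15: wait(T4) -> count=1 queue=[] holders={T4}
Step 16: signal(T4) -> count=2 queue=[] holders={none}
Step 17: wait(T2) -> count=1 queue=[] holders={T2}
Step 18: signal(T2) -> count=2 queue=[] holders={none}
Final holders: {none} -> 0 thread(s)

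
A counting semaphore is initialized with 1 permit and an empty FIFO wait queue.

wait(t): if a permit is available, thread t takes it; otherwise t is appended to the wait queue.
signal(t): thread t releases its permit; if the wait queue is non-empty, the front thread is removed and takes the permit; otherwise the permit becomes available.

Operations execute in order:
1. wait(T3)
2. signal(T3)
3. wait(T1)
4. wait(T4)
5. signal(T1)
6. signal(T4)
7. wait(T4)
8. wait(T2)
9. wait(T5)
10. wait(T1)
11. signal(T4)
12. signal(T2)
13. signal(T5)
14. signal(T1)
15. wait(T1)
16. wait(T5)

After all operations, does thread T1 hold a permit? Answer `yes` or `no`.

Step 1: wait(T3) -> count=0 queue=[] holders={T3}
Step 2: signal(T3) -> count=1 queue=[] holders={none}
Step 3: wait(T1) -> count=0 queue=[] holders={T1}
Step 4: wait(T4) -> count=0 queue=[T4] holders={T1}
Step 5: signal(T1) -> count=0 queue=[] holders={T4}
Step 6: signal(T4) -> count=1 queue=[] holders={none}
Step 7: wait(T4) -> count=0 queue=[] holders={T4}
Step 8: wait(T2) -> count=0 queue=[T2] holders={T4}
Step 9: wait(T5) -> count=0 queue=[T2,T5] holders={T4}
Step 10: wait(T1) -> count=0 queue=[T2,T5,T1] holders={T4}
Step 11: signal(T4) -> count=0 queue=[T5,T1] holders={T2}
Step 12: signal(T2) -> count=0 queue=[T1] holders={T5}
Step 13: signal(T5) -> count=0 queue=[] holders={T1}
Step 14: signal(T1) -> count=1 queue=[] holders={none}
Step 15: wait(T1) -> count=0 queue=[] holders={T1}
Step 16: wait(T5) -> count=0 queue=[T5] holders={T1}
Final holders: {T1} -> T1 in holders

Answer: yes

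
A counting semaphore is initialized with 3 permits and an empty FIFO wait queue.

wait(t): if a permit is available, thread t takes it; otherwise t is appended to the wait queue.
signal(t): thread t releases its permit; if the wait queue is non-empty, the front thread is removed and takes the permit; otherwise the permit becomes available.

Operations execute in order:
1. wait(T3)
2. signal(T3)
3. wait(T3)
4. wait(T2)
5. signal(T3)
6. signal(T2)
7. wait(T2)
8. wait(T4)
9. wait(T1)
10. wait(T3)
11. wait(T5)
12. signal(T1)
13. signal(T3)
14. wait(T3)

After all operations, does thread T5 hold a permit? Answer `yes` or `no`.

Step 1: wait(T3) -> count=2 queue=[] holders={T3}
Step 2: signal(T3) -> count=3 queue=[] holders={none}
Step 3: wait(T3) -> count=2 queue=[] holders={T3}
Step 4: wait(T2) -> count=1 queue=[] holders={T2,T3}
Step 5: signal(T3) -> count=2 queue=[] holders={T2}
Step 6: signal(T2) -> count=3 queue=[] holders={none}
Step 7: wait(T2) -> count=2 queue=[] holders={T2}
Step 8: wait(T4) -> count=1 queue=[] holders={T2,T4}
Step 9: wait(T1) -> count=0 queue=[] holders={T1,T2,T4}
Step 10: wait(T3) -> count=0 queue=[T3] holders={T1,T2,T4}
Step 11: wait(T5) -> count=0 queue=[T3,T5] holders={T1,T2,T4}
Step 12: signal(T1) -> count=0 queue=[T5] holders={T2,T3,T4}
Step 13: signal(T3) -> count=0 queue=[] holders={T2,T4,T5}
Step 14: wait(T3) -> count=0 queue=[T3] holders={T2,T4,T5}
Final holders: {T2,T4,T5} -> T5 in holders

Answer: yes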